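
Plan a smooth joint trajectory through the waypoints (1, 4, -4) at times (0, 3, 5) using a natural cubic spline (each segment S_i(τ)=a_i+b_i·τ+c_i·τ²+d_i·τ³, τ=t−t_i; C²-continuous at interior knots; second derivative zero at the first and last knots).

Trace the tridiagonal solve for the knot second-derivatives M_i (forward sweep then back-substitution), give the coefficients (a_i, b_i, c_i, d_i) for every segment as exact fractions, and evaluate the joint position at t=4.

Δ: Δ0=1, Δ1=-4
row 1: diag=10, rhs=-30; c'=1/5, d'=-3
back: M1=-3
M: M0=0, M1=-3, M2=0
seg 0: a=1, c=M0/2=0, d=(M1−M0)/(6·3)=-1/6, b=Δ0−h0·(2M0+M1)/6=5/2
seg 1: a=4, c=M1/2=-3/2, d=(M2−M1)/(6·2)=1/4, b=Δ1−h1·(2M1+M2)/6=-2
t_q=4 → seg 1, τ=1; S=4+-2·τ+-3/2·τ²+1/4·τ³=3/4

  seg 0: a=1 b=5/2 c=0 d=-1/6
  seg 1: a=4 b=-2 c=-3/2 d=1/4
S(4) = 3/4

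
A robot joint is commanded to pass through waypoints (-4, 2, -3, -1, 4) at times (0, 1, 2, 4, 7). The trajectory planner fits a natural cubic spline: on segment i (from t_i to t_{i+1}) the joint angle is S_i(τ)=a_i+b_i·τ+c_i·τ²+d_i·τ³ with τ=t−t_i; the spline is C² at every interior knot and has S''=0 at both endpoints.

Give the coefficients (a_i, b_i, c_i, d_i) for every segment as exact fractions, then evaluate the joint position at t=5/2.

  seg 0: a=-4 b=2938/321 c=0 d=-1012/321
  seg 1: a=2 b=-98/321 c=-1012/107 d=1529/321
  seg 2: a=-3 b=-1583/321 c=517/107 d=-599/642
  seg 3: a=-1 b=1027/321 c=-82/107 d=82/963
S(5/2) = -7489/1712

Δ: Δ0=6, Δ1=-5, Δ2=1, Δ3=5/3
row 1: diag=4, rhs=-66; c'=1/4, d'=-33/2
row 2: denom=6−1·1/4=23/4; d'=(36−1·-33/2)/(23/4)=210/23
row 3: denom=10−2·8/23=214/23; d'=(4−2·210/23)/(214/23)=-164/107
back: M3=-164/107
back: M2=210/23−8/23·-164/107=1034/107
back: M1=-33/2−1/4·1034/107=-2024/107
M: M0=0, M1=-2024/107, M2=1034/107, M3=-164/107, M4=0
seg 0: a=-4, c=M0/2=0, d=(M1−M0)/(6·1)=-1012/321, b=Δ0−h0·(2M0+M1)/6=2938/321
seg 1: a=2, c=M1/2=-1012/107, d=(M2−M1)/(6·1)=1529/321, b=Δ1−h1·(2M1+M2)/6=-98/321
seg 2: a=-3, c=M2/2=517/107, d=(M3−M2)/(6·2)=-599/642, b=Δ2−h2·(2M2+M3)/6=-1583/321
seg 3: a=-1, c=M3/2=-82/107, d=(M4−M3)/(6·3)=82/963, b=Δ3−h3·(2M3+M4)/6=1027/321
t_q=5/2 → seg 2, τ=1/2; S=-3+-1583/321·τ+517/107·τ²+-599/642·τ³=-7489/1712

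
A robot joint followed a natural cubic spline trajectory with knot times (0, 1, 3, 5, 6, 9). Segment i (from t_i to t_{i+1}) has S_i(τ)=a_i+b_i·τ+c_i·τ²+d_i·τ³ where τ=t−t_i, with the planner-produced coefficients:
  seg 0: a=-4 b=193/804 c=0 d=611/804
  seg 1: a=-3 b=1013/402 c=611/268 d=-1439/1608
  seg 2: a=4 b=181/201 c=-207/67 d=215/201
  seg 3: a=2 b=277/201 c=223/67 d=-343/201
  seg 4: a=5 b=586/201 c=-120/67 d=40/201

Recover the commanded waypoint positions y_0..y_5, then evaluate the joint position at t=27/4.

y_0=-4 y_1=-3 y_2=4 y_3=2 y_4=5 y_5=3
S(27/4) = 3357/536

y_0 = S_0(0) = a_0 = -4
y_1 = S_1(0) = a_1 = -3
y_2 = S_2(0) = a_2 = 4
y_3 = S_3(0) = a_3 = 2
y_4 = S_4(0) = a_4 = 5
y_5 = S_4(3) = 3
t_q=27/4 is in segment 4 (τ=3/4); S_4(τ)=3357/536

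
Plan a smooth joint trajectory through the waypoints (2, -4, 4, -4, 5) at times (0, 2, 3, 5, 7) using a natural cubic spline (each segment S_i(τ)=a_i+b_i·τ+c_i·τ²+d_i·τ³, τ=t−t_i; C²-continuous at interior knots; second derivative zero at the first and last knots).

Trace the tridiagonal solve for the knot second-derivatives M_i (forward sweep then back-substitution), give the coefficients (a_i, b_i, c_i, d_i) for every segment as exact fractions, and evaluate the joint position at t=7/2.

  seg 0: a=2 b=-981/128 c=0 d=597/512
  seg 1: a=-4 b=405/64 c=1791/256 d=-1363/256
  seg 2: a=4 b=1113/256 c=-1149/128 d=2459/1024
  seg 3: a=-4 b=-351/128 c=2781/512 d=-927/1024
S(7/2) = 34651/8192

Δ: Δ0=-3, Δ1=8, Δ2=-4, Δ3=9/2
row 1: diag=6, rhs=66; c'=1/6, d'=11
row 2: denom=6−1·1/6=35/6; d'=(-72−1·11)/(35/6)=-498/35
row 3: denom=8−2·12/35=256/35; d'=(51−2·-498/35)/(256/35)=2781/256
back: M3=2781/256
back: M2=-498/35−12/35·2781/256=-1149/64
back: M1=11−1/6·-1149/64=1791/128
M: M0=0, M1=1791/128, M2=-1149/64, M3=2781/256, M4=0
seg 0: a=2, c=M0/2=0, d=(M1−M0)/(6·2)=597/512, b=Δ0−h0·(2M0+M1)/6=-981/128
seg 1: a=-4, c=M1/2=1791/256, d=(M2−M1)/(6·1)=-1363/256, b=Δ1−h1·(2M1+M2)/6=405/64
seg 2: a=4, c=M2/2=-1149/128, d=(M3−M2)/(6·2)=2459/1024, b=Δ2−h2·(2M2+M3)/6=1113/256
seg 3: a=-4, c=M3/2=2781/512, d=(M4−M3)/(6·2)=-927/1024, b=Δ3−h3·(2M3+M4)/6=-351/128
t_q=7/2 → seg 2, τ=1/2; S=4+1113/256·τ+-1149/128·τ²+2459/1024·τ³=34651/8192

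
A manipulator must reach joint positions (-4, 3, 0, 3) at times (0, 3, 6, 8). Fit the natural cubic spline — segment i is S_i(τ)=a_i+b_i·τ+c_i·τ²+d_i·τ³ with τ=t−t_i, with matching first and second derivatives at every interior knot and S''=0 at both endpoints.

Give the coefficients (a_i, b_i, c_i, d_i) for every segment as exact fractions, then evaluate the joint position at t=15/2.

  seg 0: a=-4 b=763/222 c=0 d=-245/1998
  seg 1: a=3 b=14/111 c=-245/222 d=485/1998
  seg 2: a=0 b=13/222 c=40/37 d=-20/111
S(15/2) = 283/148

Δ: Δ0=7/3, Δ1=-1, Δ2=3/2
row 1: diag=12, rhs=-20; c'=1/4, d'=-5/3
row 2: denom=10−3·1/4=37/4; d'=(15−3·-5/3)/(37/4)=80/37
back: M2=80/37
back: M1=-5/3−1/4·80/37=-245/111
M: M0=0, M1=-245/111, M2=80/37, M3=0
seg 0: a=-4, c=M0/2=0, d=(M1−M0)/(6·3)=-245/1998, b=Δ0−h0·(2M0+M1)/6=763/222
seg 1: a=3, c=M1/2=-245/222, d=(M2−M1)/(6·3)=485/1998, b=Δ1−h1·(2M1+M2)/6=14/111
seg 2: a=0, c=M2/2=40/37, d=(M3−M2)/(6·2)=-20/111, b=Δ2−h2·(2M2+M3)/6=13/222
t_q=15/2 → seg 2, τ=3/2; S=0+13/222·τ+40/37·τ²+-20/111·τ³=283/148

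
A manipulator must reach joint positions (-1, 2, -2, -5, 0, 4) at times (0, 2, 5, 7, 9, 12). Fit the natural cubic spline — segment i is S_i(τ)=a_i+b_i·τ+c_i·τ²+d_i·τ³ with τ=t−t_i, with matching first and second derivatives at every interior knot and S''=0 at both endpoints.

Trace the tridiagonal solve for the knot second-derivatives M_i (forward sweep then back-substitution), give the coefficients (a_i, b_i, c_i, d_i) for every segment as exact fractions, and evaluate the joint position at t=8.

  seg 0: a=-1 b=6635/3258 c=0 d=-437/3258
  seg 1: a=2 b=1391/3258 c=-437/543 d=2131/29322
  seg 2: a=-2 b=-3974/1629 c=-491/3258 d=4043/13032
  seg 3: a=-5 b=739/1086 c=11147/6516 d=-5219/13032
  seg 4: a=0 b=4427/1629 c=-2255/3258 d=2255/29322
S(8) = -39217/13032

Δ: Δ0=3/2, Δ1=-4/3, Δ2=-3/2, Δ3=5/2, Δ4=4/3
row 1: diag=10, rhs=-17; c'=3/10, d'=-17/10
row 2: denom=10−3·3/10=91/10; d'=(-1−3·-17/10)/(91/10)=41/91
row 3: denom=8−2·20/91=688/91; d'=(24−2·41/91)/(688/91)=1051/344
row 4: denom=10−2·91/344=1629/172; d'=(-7−2·1051/344)/(1629/172)=-2255/1629
back: M4=-2255/1629
back: M3=1051/344−91/344·-2255/1629=11147/3258
back: M2=41/91−20/91·11147/3258=-491/1629
back: M1=-17/10−3/10·-491/1629=-874/543
M: M0=0, M1=-874/543, M2=-491/1629, M3=11147/3258, M4=-2255/1629, M5=0
seg 0: a=-1, c=M0/2=0, d=(M1−M0)/(6·2)=-437/3258, b=Δ0−h0·(2M0+M1)/6=6635/3258
seg 1: a=2, c=M1/2=-437/543, d=(M2−M1)/(6·3)=2131/29322, b=Δ1−h1·(2M1+M2)/6=1391/3258
seg 2: a=-2, c=M2/2=-491/3258, d=(M3−M2)/(6·2)=4043/13032, b=Δ2−h2·(2M2+M3)/6=-3974/1629
seg 3: a=-5, c=M3/2=11147/6516, d=(M4−M3)/(6·2)=-5219/13032, b=Δ3−h3·(2M3+M4)/6=739/1086
seg 4: a=0, c=M4/2=-2255/3258, d=(M5−M4)/(6·3)=2255/29322, b=Δ4−h4·(2M4+M5)/6=4427/1629
t_q=8 → seg 3, τ=1; S=-5+739/1086·τ+11147/6516·τ²+-5219/13032·τ³=-39217/13032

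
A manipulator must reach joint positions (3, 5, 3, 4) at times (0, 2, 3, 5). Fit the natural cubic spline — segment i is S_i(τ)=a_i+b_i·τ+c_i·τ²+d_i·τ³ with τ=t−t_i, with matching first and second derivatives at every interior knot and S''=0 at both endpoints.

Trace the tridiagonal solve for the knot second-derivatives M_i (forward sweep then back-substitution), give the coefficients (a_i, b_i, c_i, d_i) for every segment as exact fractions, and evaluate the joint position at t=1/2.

  seg 0: a=3 b=76/35 c=0 d=-41/140
  seg 1: a=5 b=-47/35 c=-123/70 d=11/10
  seg 2: a=3 b=-109/70 c=54/35 d=-9/35
S(1/2) = 907/224

Δ: Δ0=1, Δ1=-2, Δ2=1/2
row 1: diag=6, rhs=-18; c'=1/6, d'=-3
row 2: denom=6−1·1/6=35/6; d'=(15−1·-3)/(35/6)=108/35
back: M2=108/35
back: M1=-3−1/6·108/35=-123/35
M: M0=0, M1=-123/35, M2=108/35, M3=0
seg 0: a=3, c=M0/2=0, d=(M1−M0)/(6·2)=-41/140, b=Δ0−h0·(2M0+M1)/6=76/35
seg 1: a=5, c=M1/2=-123/70, d=(M2−M1)/(6·1)=11/10, b=Δ1−h1·(2M1+M2)/6=-47/35
seg 2: a=3, c=M2/2=54/35, d=(M3−M2)/(6·2)=-9/35, b=Δ2−h2·(2M2+M3)/6=-109/70
t_q=1/2 → seg 0, τ=1/2; S=3+76/35·τ+0·τ²+-41/140·τ³=907/224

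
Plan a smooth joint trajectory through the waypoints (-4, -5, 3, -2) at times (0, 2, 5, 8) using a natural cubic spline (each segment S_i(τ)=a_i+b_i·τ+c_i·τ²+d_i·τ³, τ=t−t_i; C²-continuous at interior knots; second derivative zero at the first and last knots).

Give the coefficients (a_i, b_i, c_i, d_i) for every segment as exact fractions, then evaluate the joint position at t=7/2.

Δ: Δ0=-1/2, Δ1=8/3, Δ2=-5/3
row 1: diag=10, rhs=19; c'=3/10, d'=19/10
row 2: denom=12−3·3/10=111/10; d'=(-26−3·19/10)/(111/10)=-317/111
back: M2=-317/111
back: M1=19/10−3/10·-317/111=102/37
M: M0=0, M1=102/37, M2=-317/111, M3=0
seg 0: a=-4, c=M0/2=0, d=(M1−M0)/(6·2)=17/74, b=Δ0−h0·(2M0+M1)/6=-105/74
seg 1: a=-5, c=M1/2=51/37, d=(M2−M1)/(6·3)=-623/1998, b=Δ1−h1·(2M1+M2)/6=99/74
seg 2: a=3, c=M2/2=-317/222, d=(M3−M2)/(6·3)=317/1998, b=Δ2−h2·(2M2+M3)/6=44/37
t_q=7/2 → seg 1, τ=3/2; S=-5+99/74·τ+51/37·τ²+-623/1998·τ³=-559/592

  seg 0: a=-4 b=-105/74 c=0 d=17/74
  seg 1: a=-5 b=99/74 c=51/37 d=-623/1998
  seg 2: a=3 b=44/37 c=-317/222 d=317/1998
S(7/2) = -559/592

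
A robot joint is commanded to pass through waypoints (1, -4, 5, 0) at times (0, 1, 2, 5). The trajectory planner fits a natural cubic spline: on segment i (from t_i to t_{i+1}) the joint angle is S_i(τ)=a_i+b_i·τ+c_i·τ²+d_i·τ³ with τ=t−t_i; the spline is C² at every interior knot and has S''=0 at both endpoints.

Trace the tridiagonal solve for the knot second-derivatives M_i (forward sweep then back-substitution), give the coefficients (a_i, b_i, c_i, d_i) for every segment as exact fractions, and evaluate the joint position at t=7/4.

  seg 0: a=1 b=-833/93 c=0 d=368/93
  seg 1: a=-4 b=271/93 c=368/31 d=-538/93
  seg 2: a=5 b=865/93 c=-170/31 d=170/279
S(7/4) = 2403/992

Δ: Δ0=-5, Δ1=9, Δ2=-5/3
row 1: diag=4, rhs=84; c'=1/4, d'=21
row 2: denom=8−1·1/4=31/4; d'=(-64−1·21)/(31/4)=-340/31
back: M2=-340/31
back: M1=21−1/4·-340/31=736/31
M: M0=0, M1=736/31, M2=-340/31, M3=0
seg 0: a=1, c=M0/2=0, d=(M1−M0)/(6·1)=368/93, b=Δ0−h0·(2M0+M1)/6=-833/93
seg 1: a=-4, c=M1/2=368/31, d=(M2−M1)/(6·1)=-538/93, b=Δ1−h1·(2M1+M2)/6=271/93
seg 2: a=5, c=M2/2=-170/31, d=(M3−M2)/(6·3)=170/279, b=Δ2−h2·(2M2+M3)/6=865/93
t_q=7/4 → seg 1, τ=3/4; S=-4+271/93·τ+368/31·τ²+-538/93·τ³=2403/992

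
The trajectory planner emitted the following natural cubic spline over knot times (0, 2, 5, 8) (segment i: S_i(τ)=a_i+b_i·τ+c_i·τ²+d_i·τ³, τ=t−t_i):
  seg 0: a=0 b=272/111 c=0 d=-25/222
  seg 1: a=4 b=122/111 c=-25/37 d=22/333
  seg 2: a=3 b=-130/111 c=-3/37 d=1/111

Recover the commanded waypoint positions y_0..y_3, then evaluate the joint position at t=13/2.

y_0=0 y_1=4 y_2=3 y_3=-1
S(13/2) = 323/296

y_0 = S_0(0) = a_0 = 0
y_1 = S_1(0) = a_1 = 4
y_2 = S_2(0) = a_2 = 3
y_3 = S_2(3) = -1
t_q=13/2 is in segment 2 (τ=3/2); S_2(τ)=323/296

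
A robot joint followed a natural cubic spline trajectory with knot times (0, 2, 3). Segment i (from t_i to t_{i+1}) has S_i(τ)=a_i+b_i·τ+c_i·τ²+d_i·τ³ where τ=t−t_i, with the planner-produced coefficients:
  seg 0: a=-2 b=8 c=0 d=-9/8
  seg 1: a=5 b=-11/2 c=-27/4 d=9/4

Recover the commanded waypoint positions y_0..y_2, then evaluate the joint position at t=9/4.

y_0 = S_0(0) = a_0 = -2
y_1 = S_1(0) = a_1 = 5
y_2 = S_1(1) = -5
t_q=9/4 is in segment 1 (τ=1/4); S_1(τ)=829/256

y_0=-2 y_1=5 y_2=-5
S(9/4) = 829/256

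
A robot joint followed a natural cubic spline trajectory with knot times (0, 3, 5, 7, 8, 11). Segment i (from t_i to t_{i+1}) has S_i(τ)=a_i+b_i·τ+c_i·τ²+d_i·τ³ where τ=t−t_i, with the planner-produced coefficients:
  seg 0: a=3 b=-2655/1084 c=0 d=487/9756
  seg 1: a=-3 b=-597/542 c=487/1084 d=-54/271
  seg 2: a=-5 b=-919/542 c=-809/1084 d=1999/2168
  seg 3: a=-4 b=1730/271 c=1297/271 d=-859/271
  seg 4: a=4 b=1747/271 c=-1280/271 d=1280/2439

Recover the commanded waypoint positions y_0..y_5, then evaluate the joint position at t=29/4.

y_0 = S_0(0) = a_0 = 3
y_1 = S_1(0) = a_1 = -3
y_2 = S_2(0) = a_2 = -5
y_3 = S_3(0) = a_3 = -4
y_4 = S_4(0) = a_4 = 4
y_5 = S_4(3) = -5
t_q=29/4 is in segment 3 (τ=1/4); S_3(τ)=-37367/17344

y_0=3 y_1=-3 y_2=-5 y_3=-4 y_4=4 y_5=-5
S(29/4) = -37367/17344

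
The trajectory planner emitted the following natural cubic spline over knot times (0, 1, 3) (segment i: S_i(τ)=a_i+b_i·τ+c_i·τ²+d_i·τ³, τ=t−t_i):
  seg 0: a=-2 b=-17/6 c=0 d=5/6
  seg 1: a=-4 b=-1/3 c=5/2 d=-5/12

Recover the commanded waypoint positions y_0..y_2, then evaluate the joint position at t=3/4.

y_0 = S_0(0) = a_0 = -2
y_1 = S_1(0) = a_1 = -4
y_2 = S_1(2) = 2
t_q=3/4 is in segment 0 (τ=3/4); S_0(τ)=-483/128

y_0=-2 y_1=-4 y_2=2
S(3/4) = -483/128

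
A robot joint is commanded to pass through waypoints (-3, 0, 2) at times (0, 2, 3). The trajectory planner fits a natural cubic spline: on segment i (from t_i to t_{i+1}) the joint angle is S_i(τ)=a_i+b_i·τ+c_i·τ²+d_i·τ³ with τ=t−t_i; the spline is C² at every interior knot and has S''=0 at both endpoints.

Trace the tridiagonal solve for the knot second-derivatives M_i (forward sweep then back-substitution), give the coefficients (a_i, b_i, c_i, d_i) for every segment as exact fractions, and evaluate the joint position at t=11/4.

Δ: Δ0=3/2, Δ1=2
row 1: diag=6, rhs=3; c'=1/6, d'=1/2
back: M1=1/2
M: M0=0, M1=1/2, M2=0
seg 0: a=-3, c=M0/2=0, d=(M1−M0)/(6·2)=1/24, b=Δ0−h0·(2M0+M1)/6=4/3
seg 1: a=0, c=M1/2=1/4, d=(M2−M1)/(6·1)=-1/12, b=Δ1−h1·(2M1+M2)/6=11/6
t_q=11/4 → seg 1, τ=3/4; S=0+11/6·τ+1/4·τ²+-1/12·τ³=379/256

  seg 0: a=-3 b=4/3 c=0 d=1/24
  seg 1: a=0 b=11/6 c=1/4 d=-1/12
S(11/4) = 379/256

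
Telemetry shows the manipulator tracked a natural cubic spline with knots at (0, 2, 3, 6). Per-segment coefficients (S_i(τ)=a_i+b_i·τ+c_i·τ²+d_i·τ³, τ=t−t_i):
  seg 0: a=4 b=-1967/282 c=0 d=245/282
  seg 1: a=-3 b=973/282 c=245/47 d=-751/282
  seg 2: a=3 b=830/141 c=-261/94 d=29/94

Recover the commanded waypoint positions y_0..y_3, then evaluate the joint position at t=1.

y_0=4 y_1=-3 y_2=3 y_3=4
S(1) = -99/47

y_0 = S_0(0) = a_0 = 4
y_1 = S_1(0) = a_1 = -3
y_2 = S_2(0) = a_2 = 3
y_3 = S_2(3) = 4
t_q=1 is in segment 0 (τ=1); S_0(τ)=-99/47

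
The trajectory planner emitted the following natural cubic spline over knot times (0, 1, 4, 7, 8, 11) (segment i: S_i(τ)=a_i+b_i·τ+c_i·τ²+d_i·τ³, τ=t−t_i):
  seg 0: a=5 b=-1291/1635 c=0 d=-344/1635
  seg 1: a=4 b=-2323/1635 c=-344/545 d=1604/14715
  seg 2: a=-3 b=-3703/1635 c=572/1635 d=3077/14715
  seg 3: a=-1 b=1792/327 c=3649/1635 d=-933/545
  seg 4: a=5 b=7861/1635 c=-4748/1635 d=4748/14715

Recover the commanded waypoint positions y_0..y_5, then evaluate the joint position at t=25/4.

y_0=5 y_1=4 y_2=-3 y_3=-1 y_4=5 y_5=2
S(25/4) = -137529/34880

y_0 = S_0(0) = a_0 = 5
y_1 = S_1(0) = a_1 = 4
y_2 = S_2(0) = a_2 = -3
y_3 = S_3(0) = a_3 = -1
y_4 = S_4(0) = a_4 = 5
y_5 = S_4(3) = 2
t_q=25/4 is in segment 2 (τ=9/4); S_2(τ)=-137529/34880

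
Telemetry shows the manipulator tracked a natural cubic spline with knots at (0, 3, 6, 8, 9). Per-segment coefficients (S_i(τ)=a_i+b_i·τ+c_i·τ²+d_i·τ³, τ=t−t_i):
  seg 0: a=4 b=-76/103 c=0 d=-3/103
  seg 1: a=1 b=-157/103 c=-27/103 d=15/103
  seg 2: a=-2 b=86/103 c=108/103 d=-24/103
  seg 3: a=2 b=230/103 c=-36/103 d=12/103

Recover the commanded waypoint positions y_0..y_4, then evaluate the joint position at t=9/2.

y_0 = S_0(0) = a_0 = 4
y_1 = S_1(0) = a_1 = 1
y_2 = S_2(0) = a_2 = -2
y_3 = S_3(0) = a_3 = 2
y_4 = S_3(1) = 4
t_q=9/2 is in segment 1 (τ=3/2); S_1(τ)=-1141/824

y_0=4 y_1=1 y_2=-2 y_3=2 y_4=4
S(9/2) = -1141/824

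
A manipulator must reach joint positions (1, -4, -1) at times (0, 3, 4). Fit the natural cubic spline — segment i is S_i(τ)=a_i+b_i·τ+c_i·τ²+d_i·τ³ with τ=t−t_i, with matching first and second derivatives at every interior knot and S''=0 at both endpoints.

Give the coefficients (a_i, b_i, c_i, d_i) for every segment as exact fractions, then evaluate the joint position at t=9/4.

Δ: Δ0=-5/3, Δ1=3
row 1: diag=8, rhs=28; c'=1/8, d'=7/2
back: M1=7/2
M: M0=0, M1=7/2, M2=0
seg 0: a=1, c=M0/2=0, d=(M1−M0)/(6·3)=7/36, b=Δ0−h0·(2M0+M1)/6=-41/12
seg 1: a=-4, c=M1/2=7/4, d=(M2−M1)/(6·1)=-7/12, b=Δ1−h1·(2M1+M2)/6=11/6
t_q=9/4 → seg 0, τ=9/4; S=1+-41/12·τ+0·τ²+7/36·τ³=-1145/256

  seg 0: a=1 b=-41/12 c=0 d=7/36
  seg 1: a=-4 b=11/6 c=7/4 d=-7/12
S(9/4) = -1145/256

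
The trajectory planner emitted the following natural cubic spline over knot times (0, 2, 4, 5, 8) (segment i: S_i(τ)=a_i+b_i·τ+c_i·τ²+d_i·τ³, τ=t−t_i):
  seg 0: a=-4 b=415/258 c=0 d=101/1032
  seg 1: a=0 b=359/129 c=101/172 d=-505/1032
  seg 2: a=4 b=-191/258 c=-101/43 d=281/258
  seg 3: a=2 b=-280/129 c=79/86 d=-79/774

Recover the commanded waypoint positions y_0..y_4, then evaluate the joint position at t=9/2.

y_0=-4 y_1=0 y_2=4 y_3=2 y_4=1
S(9/2) = 2187/688

y_0 = S_0(0) = a_0 = -4
y_1 = S_1(0) = a_1 = 0
y_2 = S_2(0) = a_2 = 4
y_3 = S_3(0) = a_3 = 2
y_4 = S_3(3) = 1
t_q=9/2 is in segment 2 (τ=1/2); S_2(τ)=2187/688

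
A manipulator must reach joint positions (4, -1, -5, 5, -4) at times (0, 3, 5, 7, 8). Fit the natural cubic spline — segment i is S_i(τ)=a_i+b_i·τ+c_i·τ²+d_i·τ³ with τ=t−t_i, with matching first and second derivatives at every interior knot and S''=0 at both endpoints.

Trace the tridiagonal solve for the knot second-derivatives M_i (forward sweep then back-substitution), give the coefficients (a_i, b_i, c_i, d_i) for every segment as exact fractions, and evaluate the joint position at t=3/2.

Δ: Δ0=-5/3, Δ1=-2, Δ2=5, Δ3=-9
row 1: diag=10, rhs=-2; c'=1/5, d'=-1/5
row 2: denom=8−2·1/5=38/5; d'=(42−2·-1/5)/(38/5)=106/19
row 3: denom=6−2·5/19=104/19; d'=(-84−2·106/19)/(104/19)=-226/13
back: M3=-226/13
back: M2=106/19−5/19·-226/13=132/13
back: M1=-1/5−1/5·132/13=-29/13
M: M0=0, M1=-29/13, M2=132/13, M3=-226/13, M4=0
seg 0: a=4, c=M0/2=0, d=(M1−M0)/(6·3)=-29/234, b=Δ0−h0·(2M0+M1)/6=-43/78
seg 1: a=-1, c=M1/2=-29/26, d=(M2−M1)/(6·2)=161/156, b=Δ1−h1·(2M1+M2)/6=-152/39
seg 2: a=-5, c=M2/2=66/13, d=(M3−M2)/(6·2)=-179/78, b=Δ2−h2·(2M2+M3)/6=157/39
seg 3: a=5, c=M3/2=-113/13, d=(M4−M3)/(6·1)=113/39, b=Δ3−h3·(2M3+M4)/6=-125/39
t_q=3/2 → seg 0, τ=3/2; S=4+-43/78·τ+0·τ²+-29/234·τ³=573/208

  seg 0: a=4 b=-43/78 c=0 d=-29/234
  seg 1: a=-1 b=-152/39 c=-29/26 d=161/156
  seg 2: a=-5 b=157/39 c=66/13 d=-179/78
  seg 3: a=5 b=-125/39 c=-113/13 d=113/39
S(3/2) = 573/208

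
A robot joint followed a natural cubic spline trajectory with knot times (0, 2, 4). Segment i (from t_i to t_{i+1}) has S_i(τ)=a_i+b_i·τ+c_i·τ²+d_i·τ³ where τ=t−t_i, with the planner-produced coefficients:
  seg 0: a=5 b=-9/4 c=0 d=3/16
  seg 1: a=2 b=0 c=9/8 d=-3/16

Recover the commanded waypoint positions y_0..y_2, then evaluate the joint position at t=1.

y_0=5 y_1=2 y_2=5
S(1) = 47/16

y_0 = S_0(0) = a_0 = 5
y_1 = S_1(0) = a_1 = 2
y_2 = S_1(2) = 5
t_q=1 is in segment 0 (τ=1); S_0(τ)=47/16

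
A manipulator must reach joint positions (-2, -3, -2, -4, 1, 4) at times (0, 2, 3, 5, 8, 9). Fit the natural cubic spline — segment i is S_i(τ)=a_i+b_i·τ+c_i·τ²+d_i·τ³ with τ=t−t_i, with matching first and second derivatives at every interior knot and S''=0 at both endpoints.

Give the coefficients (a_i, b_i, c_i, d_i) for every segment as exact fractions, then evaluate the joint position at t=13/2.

Δ: Δ0=-1/2, Δ1=1, Δ2=-1, Δ3=5/3, Δ4=3
row 1: diag=6, rhs=9; c'=1/6, d'=3/2
row 2: denom=6−1·1/6=35/6; d'=(-12−1·3/2)/(35/6)=-81/35
row 3: denom=10−2·12/35=326/35; d'=(16−2·-81/35)/(326/35)=361/163
row 4: denom=8−3·105/326=2293/326; d'=(8−3·361/163)/(2293/326)=442/2293
back: M4=442/2293
back: M3=361/163−105/326·442/2293=4936/2293
back: M2=-81/35−12/35·4936/2293=-6999/2293
back: M1=3/2−1/6·-6999/2293=4606/2293
M: M0=0, M1=4606/2293, M2=-6999/2293, M3=4936/2293, M4=442/2293, M5=0
seg 0: a=-2, c=M0/2=0, d=(M1−M0)/(6·2)=2303/13758, b=Δ0−h0·(2M0+M1)/6=-16091/13758
seg 1: a=-3, c=M1/2=2303/2293, d=(M2−M1)/(6·1)=-11605/13758, b=Δ1−h1·(2M1+M2)/6=11545/13758
seg 2: a=-2, c=M2/2=-6999/4586, d=(M3−M2)/(6·2)=11935/27516, b=Δ2−h2·(2M2+M3)/6=2183/6879
seg 3: a=-4, c=M3/2=2468/2293, d=(M4−M3)/(6·3)=-749/6879, b=Δ3−h3·(2M3+M4)/6=-4006/6879
seg 4: a=1, c=M4/2=221/2293, d=(M5−M4)/(6·1)=-221/6879, b=Δ4−h4·(2M4+M5)/6=20195/6879
t_q=13/2 → seg 3, τ=3/2; S=-4+-4006/6879·τ+2468/2293·τ²+-749/6879·τ³=-51717/18344

  seg 0: a=-2 b=-16091/13758 c=0 d=2303/13758
  seg 1: a=-3 b=11545/13758 c=2303/2293 d=-11605/13758
  seg 2: a=-2 b=2183/6879 c=-6999/4586 d=11935/27516
  seg 3: a=-4 b=-4006/6879 c=2468/2293 d=-749/6879
  seg 4: a=1 b=20195/6879 c=221/2293 d=-221/6879
S(13/2) = -51717/18344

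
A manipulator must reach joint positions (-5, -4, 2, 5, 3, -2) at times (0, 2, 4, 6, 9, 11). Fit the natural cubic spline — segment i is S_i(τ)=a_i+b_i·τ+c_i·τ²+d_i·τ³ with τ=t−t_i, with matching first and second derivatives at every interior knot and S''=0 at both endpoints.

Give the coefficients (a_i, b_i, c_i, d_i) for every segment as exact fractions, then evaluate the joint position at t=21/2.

  seg 0: a=-5 b=-193/771 c=0 d=1157/6168
  seg 1: a=-4 b=3085/1542 c=1157/1028 d=-965/3084
  seg 2: a=2 b=4237/1542 c=-773/1028 d=395/6168
  seg 3: a=5 b=392/771 c=-189/514 d=-37/4626
  seg 4: a=3 b=-2951/1542 c=-113/257 d=113/1542
S(21/2) = -2519/4112

Δ: Δ0=1/2, Δ1=3, Δ2=3/2, Δ3=-2/3, Δ4=-5/2
row 1: diag=8, rhs=15; c'=1/4, d'=15/8
row 2: denom=8−2·1/4=15/2; d'=(-9−2·15/8)/(15/2)=-17/10
row 3: denom=10−2·4/15=142/15; d'=(-13−2·-17/10)/(142/15)=-72/71
row 4: denom=10−3·45/142=1285/142; d'=(-11−3·-72/71)/(1285/142)=-226/257
back: M4=-226/257
back: M3=-72/71−45/142·-226/257=-189/257
back: M2=-17/10−4/15·-189/257=-773/514
back: M1=15/8−1/4·-773/514=1157/514
M: M0=0, M1=1157/514, M2=-773/514, M3=-189/257, M4=-226/257, M5=0
seg 0: a=-5, c=M0/2=0, d=(M1−M0)/(6·2)=1157/6168, b=Δ0−h0·(2M0+M1)/6=-193/771
seg 1: a=-4, c=M1/2=1157/1028, d=(M2−M1)/(6·2)=-965/3084, b=Δ1−h1·(2M1+M2)/6=3085/1542
seg 2: a=2, c=M2/2=-773/1028, d=(M3−M2)/(6·2)=395/6168, b=Δ2−h2·(2M2+M3)/6=4237/1542
seg 3: a=5, c=M3/2=-189/514, d=(M4−M3)/(6·3)=-37/4626, b=Δ3−h3·(2M3+M4)/6=392/771
seg 4: a=3, c=M4/2=-113/257, d=(M5−M4)/(6·2)=113/1542, b=Δ4−h4·(2M4+M5)/6=-2951/1542
t_q=21/2 → seg 4, τ=3/2; S=3+-2951/1542·τ+-113/257·τ²+113/1542·τ³=-2519/4112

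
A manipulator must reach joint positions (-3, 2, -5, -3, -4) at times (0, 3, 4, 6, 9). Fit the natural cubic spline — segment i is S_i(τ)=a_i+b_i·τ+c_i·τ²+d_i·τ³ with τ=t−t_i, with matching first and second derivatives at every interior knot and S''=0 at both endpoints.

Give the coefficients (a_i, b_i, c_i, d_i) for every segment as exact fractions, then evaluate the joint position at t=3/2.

Δ: Δ0=5/3, Δ1=-7, Δ2=1, Δ3=-1/3
row 1: diag=8, rhs=-52; c'=1/8, d'=-13/2
row 2: denom=6−1·1/8=47/8; d'=(48−1·-13/2)/(47/8)=436/47
row 3: denom=10−2·16/47=438/47; d'=(-8−2·436/47)/(438/47)=-208/73
back: M3=-208/73
back: M2=436/47−16/47·-208/73=748/73
back: M1=-13/2−1/8·748/73=-568/73
M: M0=0, M1=-568/73, M2=748/73, M3=-208/73, M4=0
seg 0: a=-3, c=M0/2=0, d=(M1−M0)/(6·3)=-284/657, b=Δ0−h0·(2M0+M1)/6=1217/219
seg 1: a=2, c=M1/2=-284/73, d=(M2−M1)/(6·1)=658/219, b=Δ1−h1·(2M1+M2)/6=-1339/219
seg 2: a=-5, c=M2/2=374/73, d=(M3−M2)/(6·2)=-239/219, b=Δ2−h2·(2M2+M3)/6=-1069/219
seg 3: a=-3, c=M3/2=-104/73, d=(M4−M3)/(6·3)=104/657, b=Δ3−h3·(2M3+M4)/6=551/219
t_q=3/2 → seg 0, τ=3/2; S=-3+1217/219·τ+0·τ²+-284/657·τ³=283/73

  seg 0: a=-3 b=1217/219 c=0 d=-284/657
  seg 1: a=2 b=-1339/219 c=-284/73 d=658/219
  seg 2: a=-5 b=-1069/219 c=374/73 d=-239/219
  seg 3: a=-3 b=551/219 c=-104/73 d=104/657
S(3/2) = 283/73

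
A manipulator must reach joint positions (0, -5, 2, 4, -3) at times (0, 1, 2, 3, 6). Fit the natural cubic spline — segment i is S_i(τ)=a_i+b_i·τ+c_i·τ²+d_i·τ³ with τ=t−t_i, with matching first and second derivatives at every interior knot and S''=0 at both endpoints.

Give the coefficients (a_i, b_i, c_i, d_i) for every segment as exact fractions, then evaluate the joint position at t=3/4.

  seg 0: a=0 b=-2963/348 c=0 d=1223/348
  seg 1: a=-5 b=353/174 c=1223/116 d=-1939/348
  seg 2: a=2 b=2227/348 c=-179/29 d=617/348
  seg 3: a=4 b=-109/174 c=-99/116 d=11/116
S(3/4) = -36401/7424

Δ: Δ0=-5, Δ1=7, Δ2=2, Δ3=-7/3
row 1: diag=4, rhs=72; c'=1/4, d'=18
row 2: denom=4−1·1/4=15/4; d'=(-30−1·18)/(15/4)=-64/5
row 3: denom=8−1·4/15=116/15; d'=(-26−1·-64/5)/(116/15)=-99/58
back: M3=-99/58
back: M2=-64/5−4/15·-99/58=-358/29
back: M1=18−1/4·-358/29=1223/58
M: M0=0, M1=1223/58, M2=-358/29, M3=-99/58, M4=0
seg 0: a=0, c=M0/2=0, d=(M1−M0)/(6·1)=1223/348, b=Δ0−h0·(2M0+M1)/6=-2963/348
seg 1: a=-5, c=M1/2=1223/116, d=(M2−M1)/(6·1)=-1939/348, b=Δ1−h1·(2M1+M2)/6=353/174
seg 2: a=2, c=M2/2=-179/29, d=(M3−M2)/(6·1)=617/348, b=Δ2−h2·(2M2+M3)/6=2227/348
seg 3: a=4, c=M3/2=-99/116, d=(M4−M3)/(6·3)=11/116, b=Δ3−h3·(2M3+M4)/6=-109/174
t_q=3/4 → seg 0, τ=3/4; S=0+-2963/348·τ+0·τ²+1223/348·τ³=-36401/7424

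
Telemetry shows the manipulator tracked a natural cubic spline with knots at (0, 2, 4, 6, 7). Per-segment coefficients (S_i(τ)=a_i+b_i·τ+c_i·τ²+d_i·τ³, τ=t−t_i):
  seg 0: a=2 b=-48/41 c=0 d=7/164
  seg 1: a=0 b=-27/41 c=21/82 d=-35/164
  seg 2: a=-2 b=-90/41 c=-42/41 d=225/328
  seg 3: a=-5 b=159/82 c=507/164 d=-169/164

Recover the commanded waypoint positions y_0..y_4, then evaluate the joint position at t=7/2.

y_0 = S_0(0) = a_0 = 2
y_1 = S_1(0) = a_1 = 0
y_2 = S_2(0) = a_2 = -2
y_3 = S_3(0) = a_3 = -5
y_4 = S_3(1) = -1
t_q=7/2 is in segment 1 (τ=3/2); S_1(τ)=-1485/1312

y_0=2 y_1=0 y_2=-2 y_3=-5 y_4=-1
S(7/2) = -1485/1312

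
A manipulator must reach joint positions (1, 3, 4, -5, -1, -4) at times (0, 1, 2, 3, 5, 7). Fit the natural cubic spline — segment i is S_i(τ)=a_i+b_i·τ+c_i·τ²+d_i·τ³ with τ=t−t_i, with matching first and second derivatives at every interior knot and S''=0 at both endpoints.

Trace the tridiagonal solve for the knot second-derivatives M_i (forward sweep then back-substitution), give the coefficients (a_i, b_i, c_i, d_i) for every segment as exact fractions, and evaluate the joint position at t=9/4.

  seg 0: a=1 b=889/628 c=0 d=367/628
  seg 1: a=3 b=995/314 c=1101/628 d=-2463/628
  seg 2: a=4 b=-3197/628 c=-1572/157 d=3833/628
  seg 3: a=-5 b=-2137/314 c=5211/628 d=-1223/628
  seg 4: a=-1 b=947/314 c=-2127/628 d=709/1256
S(9/4) = 88297/40192

Δ: Δ0=2, Δ1=1, Δ2=-9, Δ3=2, Δ4=-3/2
row 1: diag=4, rhs=-6; c'=1/4, d'=-3/2
row 2: denom=4−1·1/4=15/4; d'=(-60−1·-3/2)/(15/4)=-78/5
row 3: denom=6−1·4/15=86/15; d'=(66−1·-78/5)/(86/15)=612/43
row 4: denom=8−2·15/43=314/43; d'=(-21−2·612/43)/(314/43)=-2127/314
back: M4=-2127/314
back: M3=612/43−15/43·-2127/314=5211/314
back: M2=-78/5−4/15·5211/314=-3144/157
back: M1=-3/2−1/4·-3144/157=1101/314
M: M0=0, M1=1101/314, M2=-3144/157, M3=5211/314, M4=-2127/314, M5=0
seg 0: a=1, c=M0/2=0, d=(M1−M0)/(6·1)=367/628, b=Δ0−h0·(2M0+M1)/6=889/628
seg 1: a=3, c=M1/2=1101/628, d=(M2−M1)/(6·1)=-2463/628, b=Δ1−h1·(2M1+M2)/6=995/314
seg 2: a=4, c=M2/2=-1572/157, d=(M3−M2)/(6·1)=3833/628, b=Δ2−h2·(2M2+M3)/6=-3197/628
seg 3: a=-5, c=M3/2=5211/628, d=(M4−M3)/(6·2)=-1223/628, b=Δ3−h3·(2M3+M4)/6=-2137/314
seg 4: a=-1, c=M4/2=-2127/628, d=(M5−M4)/(6·2)=709/1256, b=Δ4−h4·(2M4+M5)/6=947/314
t_q=9/4 → seg 2, τ=1/4; S=4+-3197/628·τ+-1572/157·τ²+3833/628·τ³=88297/40192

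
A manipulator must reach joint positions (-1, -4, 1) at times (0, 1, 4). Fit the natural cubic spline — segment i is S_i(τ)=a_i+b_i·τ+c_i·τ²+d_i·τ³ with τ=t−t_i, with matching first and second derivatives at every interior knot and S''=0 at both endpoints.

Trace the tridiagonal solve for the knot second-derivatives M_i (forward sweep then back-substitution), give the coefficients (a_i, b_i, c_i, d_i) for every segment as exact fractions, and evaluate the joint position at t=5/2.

  seg 0: a=-1 b=-43/12 c=0 d=7/12
  seg 1: a=-4 b=-11/6 c=7/4 d=-7/36
S(5/2) = -111/32

Δ: Δ0=-3, Δ1=5/3
row 1: diag=8, rhs=28; c'=3/8, d'=7/2
back: M1=7/2
M: M0=0, M1=7/2, M2=0
seg 0: a=-1, c=M0/2=0, d=(M1−M0)/(6·1)=7/12, b=Δ0−h0·(2M0+M1)/6=-43/12
seg 1: a=-4, c=M1/2=7/4, d=(M2−M1)/(6·3)=-7/36, b=Δ1−h1·(2M1+M2)/6=-11/6
t_q=5/2 → seg 1, τ=3/2; S=-4+-11/6·τ+7/4·τ²+-7/36·τ³=-111/32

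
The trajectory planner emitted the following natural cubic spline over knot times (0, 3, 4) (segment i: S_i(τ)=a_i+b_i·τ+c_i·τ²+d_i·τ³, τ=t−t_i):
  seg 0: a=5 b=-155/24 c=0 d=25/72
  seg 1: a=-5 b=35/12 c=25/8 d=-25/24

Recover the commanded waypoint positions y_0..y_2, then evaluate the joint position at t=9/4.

y_0=5 y_1=-5 y_2=0
S(9/4) = -2855/512

y_0 = S_0(0) = a_0 = 5
y_1 = S_1(0) = a_1 = -5
y_2 = S_1(1) = 0
t_q=9/4 is in segment 0 (τ=9/4); S_0(τ)=-2855/512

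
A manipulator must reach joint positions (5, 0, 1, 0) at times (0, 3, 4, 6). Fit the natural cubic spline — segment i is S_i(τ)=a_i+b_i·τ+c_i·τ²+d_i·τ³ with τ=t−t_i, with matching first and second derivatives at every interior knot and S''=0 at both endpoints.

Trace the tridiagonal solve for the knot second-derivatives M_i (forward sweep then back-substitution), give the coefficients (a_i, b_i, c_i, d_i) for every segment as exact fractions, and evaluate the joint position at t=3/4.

Δ: Δ0=-5/3, Δ1=1, Δ2=-1/2
row 1: diag=8, rhs=16; c'=1/8, d'=2
row 2: denom=6−1·1/8=47/8; d'=(-9−1·2)/(47/8)=-88/47
back: M2=-88/47
back: M1=2−1/8·-88/47=105/47
M: M0=0, M1=105/47, M2=-88/47, M3=0
seg 0: a=5, c=M0/2=0, d=(M1−M0)/(6·3)=35/282, b=Δ0−h0·(2M0+M1)/6=-785/282
seg 1: a=0, c=M1/2=105/94, d=(M2−M1)/(6·1)=-193/282, b=Δ1−h1·(2M1+M2)/6=80/141
seg 2: a=1, c=M2/2=-44/47, d=(M3−M2)/(6·2)=22/141, b=Δ2−h2·(2M2+M3)/6=211/282
t_q=3/4 → seg 0, τ=3/4; S=5+-785/282·τ+0·τ²+35/282·τ³=17835/6016

  seg 0: a=5 b=-785/282 c=0 d=35/282
  seg 1: a=0 b=80/141 c=105/94 d=-193/282
  seg 2: a=1 b=211/282 c=-44/47 d=22/141
S(3/4) = 17835/6016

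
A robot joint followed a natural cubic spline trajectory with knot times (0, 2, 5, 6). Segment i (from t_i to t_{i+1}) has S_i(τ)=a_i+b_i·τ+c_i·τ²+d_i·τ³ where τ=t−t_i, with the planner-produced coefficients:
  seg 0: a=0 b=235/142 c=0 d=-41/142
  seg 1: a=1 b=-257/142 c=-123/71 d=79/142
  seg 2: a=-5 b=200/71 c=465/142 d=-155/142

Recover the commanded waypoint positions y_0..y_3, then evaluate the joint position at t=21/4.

y_0 = S_0(0) = a_0 = 0
y_1 = S_1(0) = a_1 = 1
y_2 = S_2(0) = a_2 = -5
y_3 = S_2(1) = 0
t_q=21/4 is in segment 2 (τ=1/4); S_2(τ)=-37335/9088

y_0=0 y_1=1 y_2=-5 y_3=0
S(21/4) = -37335/9088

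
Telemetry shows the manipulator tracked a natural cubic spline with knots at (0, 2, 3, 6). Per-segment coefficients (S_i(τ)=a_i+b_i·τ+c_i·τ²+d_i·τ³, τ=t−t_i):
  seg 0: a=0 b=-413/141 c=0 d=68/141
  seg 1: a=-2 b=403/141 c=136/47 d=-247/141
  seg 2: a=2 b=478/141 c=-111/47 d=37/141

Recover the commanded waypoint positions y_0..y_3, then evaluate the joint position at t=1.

y_0=0 y_1=-2 y_2=2 y_3=-2
S(1) = -115/47

y_0 = S_0(0) = a_0 = 0
y_1 = S_1(0) = a_1 = -2
y_2 = S_2(0) = a_2 = 2
y_3 = S_2(3) = -2
t_q=1 is in segment 0 (τ=1); S_0(τ)=-115/47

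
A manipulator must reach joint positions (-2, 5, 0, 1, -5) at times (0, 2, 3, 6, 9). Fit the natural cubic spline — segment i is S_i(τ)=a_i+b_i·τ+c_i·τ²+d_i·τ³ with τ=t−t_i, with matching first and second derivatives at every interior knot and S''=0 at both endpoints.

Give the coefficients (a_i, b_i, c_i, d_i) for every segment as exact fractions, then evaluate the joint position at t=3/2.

  seg 0: a=-2 b=1703/255 c=0 d=-1621/2040
  seg 1: a=5 b=-1457/510 c=-1621/340 d=2677/1020
  seg 2: a=0 b=-4609/1020 c=264/85 d=-911/1836
  seg 3: a=1 b=367/510 c=-1387/1020 d=1387/9180
S(3/2) = 29027/5440

Δ: Δ0=7/2, Δ1=-5, Δ2=1/3, Δ3=-2
row 1: diag=6, rhs=-51; c'=1/6, d'=-17/2
row 2: denom=8−1·1/6=47/6; d'=(32−1·-17/2)/(47/6)=243/47
row 3: denom=12−3·18/47=510/47; d'=(-14−3·243/47)/(510/47)=-1387/510
back: M3=-1387/510
back: M2=243/47−18/47·-1387/510=528/85
back: M1=-17/2−1/6·528/85=-1621/170
M: M0=0, M1=-1621/170, M2=528/85, M3=-1387/510, M4=0
seg 0: a=-2, c=M0/2=0, d=(M1−M0)/(6·2)=-1621/2040, b=Δ0−h0·(2M0+M1)/6=1703/255
seg 1: a=5, c=M1/2=-1621/340, d=(M2−M1)/(6·1)=2677/1020, b=Δ1−h1·(2M1+M2)/6=-1457/510
seg 2: a=0, c=M2/2=264/85, d=(M3−M2)/(6·3)=-911/1836, b=Δ2−h2·(2M2+M3)/6=-4609/1020
seg 3: a=1, c=M3/2=-1387/1020, d=(M4−M3)/(6·3)=1387/9180, b=Δ3−h3·(2M3+M4)/6=367/510
t_q=3/2 → seg 0, τ=3/2; S=-2+1703/255·τ+0·τ²+-1621/2040·τ³=29027/5440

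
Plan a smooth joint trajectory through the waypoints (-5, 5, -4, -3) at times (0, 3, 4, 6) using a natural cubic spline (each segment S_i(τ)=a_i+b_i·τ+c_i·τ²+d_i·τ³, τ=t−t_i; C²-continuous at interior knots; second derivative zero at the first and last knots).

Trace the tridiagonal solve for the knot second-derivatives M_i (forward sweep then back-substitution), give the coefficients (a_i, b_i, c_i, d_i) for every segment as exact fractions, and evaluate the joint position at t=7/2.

  seg 0: a=-5 b=2443/282 c=0 d=-167/282
  seg 1: a=5 b=-1033/141 c=-501/94 d=1031/282
  seg 2: a=-4 b=-1979/282 c=265/47 d=-265/282
S(7/2) = 347/752

Δ: Δ0=10/3, Δ1=-9, Δ2=1/2
row 1: diag=8, rhs=-74; c'=1/8, d'=-37/4
row 2: denom=6−1·1/8=47/8; d'=(57−1·-37/4)/(47/8)=530/47
back: M2=530/47
back: M1=-37/4−1/8·530/47=-501/47
M: M0=0, M1=-501/47, M2=530/47, M3=0
seg 0: a=-5, c=M0/2=0, d=(M1−M0)/(6·3)=-167/282, b=Δ0−h0·(2M0+M1)/6=2443/282
seg 1: a=5, c=M1/2=-501/94, d=(M2−M1)/(6·1)=1031/282, b=Δ1−h1·(2M1+M2)/6=-1033/141
seg 2: a=-4, c=M2/2=265/47, d=(M3−M2)/(6·2)=-265/282, b=Δ2−h2·(2M2+M3)/6=-1979/282
t_q=7/2 → seg 1, τ=1/2; S=5+-1033/141·τ+-501/94·τ²+1031/282·τ³=347/752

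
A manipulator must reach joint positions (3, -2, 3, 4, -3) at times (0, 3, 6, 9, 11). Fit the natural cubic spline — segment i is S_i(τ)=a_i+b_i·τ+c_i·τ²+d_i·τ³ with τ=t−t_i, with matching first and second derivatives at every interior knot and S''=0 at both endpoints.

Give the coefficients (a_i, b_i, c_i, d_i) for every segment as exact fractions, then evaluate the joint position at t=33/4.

Δ: Δ0=-5/3, Δ1=5/3, Δ2=1/3, Δ3=-7/2
row 1: diag=12, rhs=20; c'=1/4, d'=5/3
row 2: denom=12−3·1/4=45/4; d'=(-8−3·5/3)/(45/4)=-52/45
row 3: denom=10−3·4/15=46/5; d'=(-23−3·-52/45)/(46/5)=-293/138
back: M3=-293/138
back: M2=-52/45−4/15·-293/138=-122/207
back: M1=5/3−1/4·-122/207=751/414
M: M0=0, M1=751/414, M2=-122/207, M3=-293/138, M4=0
seg 0: a=3, c=M0/2=0, d=(M1−M0)/(6·3)=751/7452, b=Δ0−h0·(2M0+M1)/6=-2131/828
seg 1: a=-2, c=M1/2=751/828, d=(M2−M1)/(6·3)=-995/7452, b=Δ1−h1·(2M1+M2)/6=61/414
seg 2: a=3, c=M2/2=-61/207, d=(M3−M2)/(6·3)=-635/7452, b=Δ2−h2·(2M2+M3)/6=1643/828
seg 3: a=4, c=M3/2=-293/276, d=(M4−M3)/(6·2)=293/1656, b=Δ3−h3·(2M3+M4)/6=-863/414
t_q=33/4 → seg 2, τ=9/4; S=3+1643/828·τ+-61/207·τ²+-635/7452·τ³=29453/5888

  seg 0: a=3 b=-2131/828 c=0 d=751/7452
  seg 1: a=-2 b=61/414 c=751/828 d=-995/7452
  seg 2: a=3 b=1643/828 c=-61/207 d=-635/7452
  seg 3: a=4 b=-863/414 c=-293/276 d=293/1656
S(33/4) = 29453/5888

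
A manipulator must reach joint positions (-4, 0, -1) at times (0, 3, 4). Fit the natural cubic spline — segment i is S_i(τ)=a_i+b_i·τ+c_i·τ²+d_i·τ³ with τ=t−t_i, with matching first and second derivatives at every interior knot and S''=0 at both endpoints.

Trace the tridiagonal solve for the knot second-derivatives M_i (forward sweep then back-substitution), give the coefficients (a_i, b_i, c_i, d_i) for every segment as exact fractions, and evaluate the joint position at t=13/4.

  seg 0: a=-4 b=53/24 c=0 d=-7/72
  seg 1: a=0 b=-5/12 c=-7/8 d=7/24
S(13/4) = -79/512

Δ: Δ0=4/3, Δ1=-1
row 1: diag=8, rhs=-14; c'=1/8, d'=-7/4
back: M1=-7/4
M: M0=0, M1=-7/4, M2=0
seg 0: a=-4, c=M0/2=0, d=(M1−M0)/(6·3)=-7/72, b=Δ0−h0·(2M0+M1)/6=53/24
seg 1: a=0, c=M1/2=-7/8, d=(M2−M1)/(6·1)=7/24, b=Δ1−h1·(2M1+M2)/6=-5/12
t_q=13/4 → seg 1, τ=1/4; S=0+-5/12·τ+-7/8·τ²+7/24·τ³=-79/512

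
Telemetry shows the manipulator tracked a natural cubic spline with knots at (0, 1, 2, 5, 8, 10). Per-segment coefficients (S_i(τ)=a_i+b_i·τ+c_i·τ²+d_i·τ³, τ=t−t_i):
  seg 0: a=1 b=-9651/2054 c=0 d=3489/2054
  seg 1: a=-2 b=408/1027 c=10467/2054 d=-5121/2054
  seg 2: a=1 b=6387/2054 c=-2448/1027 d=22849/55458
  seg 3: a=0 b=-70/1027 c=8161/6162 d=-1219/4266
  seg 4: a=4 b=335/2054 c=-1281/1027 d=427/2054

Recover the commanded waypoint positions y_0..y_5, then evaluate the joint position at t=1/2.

y_0 = S_0(0) = a_0 = 1
y_1 = S_1(0) = a_1 = -2
y_2 = S_2(0) = a_2 = 1
y_3 = S_3(0) = a_3 = 0
y_4 = S_4(0) = a_4 = 4
y_5 = S_4(2) = 1
t_q=1/2 is in segment 0 (τ=1/2); S_0(τ)=-18683/16432

y_0=1 y_1=-2 y_2=1 y_3=0 y_4=4 y_5=1
S(1/2) = -18683/16432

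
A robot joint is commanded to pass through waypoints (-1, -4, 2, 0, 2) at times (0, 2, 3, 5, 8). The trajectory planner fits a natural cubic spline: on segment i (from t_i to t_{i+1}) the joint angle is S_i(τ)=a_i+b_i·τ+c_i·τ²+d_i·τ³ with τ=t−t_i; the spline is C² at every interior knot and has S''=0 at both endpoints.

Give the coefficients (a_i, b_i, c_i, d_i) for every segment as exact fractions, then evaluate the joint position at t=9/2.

Δ: Δ0=-3/2, Δ1=6, Δ2=-1, Δ3=2/3
row 1: diag=6, rhs=45; c'=1/6, d'=15/2
row 2: denom=6−1·1/6=35/6; d'=(-42−1·15/2)/(35/6)=-297/35
row 3: denom=10−2·12/35=326/35; d'=(10−2·-297/35)/(326/35)=472/163
back: M3=472/163
back: M2=-297/35−12/35·472/163=-1545/163
back: M1=15/2−1/6·-1545/163=1480/163
M: M0=0, M1=1480/163, M2=-1545/163, M3=472/163, M4=0
seg 0: a=-1, c=M0/2=0, d=(M1−M0)/(6·2)=370/489, b=Δ0−h0·(2M0+M1)/6=-4427/978
seg 1: a=-4, c=M1/2=740/163, d=(M2−M1)/(6·1)=-3025/978, b=Δ1−h1·(2M1+M2)/6=4453/978
seg 2: a=2, c=M2/2=-1545/326, d=(M3−M2)/(6·2)=2017/1956, b=Δ2−h2·(2M2+M3)/6=2129/489
seg 3: a=0, c=M3/2=236/163, d=(M4−M3)/(6·3)=-236/1467, b=Δ3−h3·(2M3+M4)/6=-1090/489
t_q=9/2 → seg 2, τ=3/2; S=2+2129/489·τ+-1545/326·τ²+2017/1956·τ³=7029/5216

  seg 0: a=-1 b=-4427/978 c=0 d=370/489
  seg 1: a=-4 b=4453/978 c=740/163 d=-3025/978
  seg 2: a=2 b=2129/489 c=-1545/326 d=2017/1956
  seg 3: a=0 b=-1090/489 c=236/163 d=-236/1467
S(9/2) = 7029/5216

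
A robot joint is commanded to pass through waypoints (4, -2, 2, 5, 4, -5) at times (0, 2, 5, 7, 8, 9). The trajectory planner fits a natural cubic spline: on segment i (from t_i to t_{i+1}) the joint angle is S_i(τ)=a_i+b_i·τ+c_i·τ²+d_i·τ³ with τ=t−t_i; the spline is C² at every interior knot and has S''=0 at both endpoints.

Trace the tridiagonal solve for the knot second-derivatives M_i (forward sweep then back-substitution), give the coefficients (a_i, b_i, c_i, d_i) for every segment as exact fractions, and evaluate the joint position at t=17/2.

  seg 0: a=4 b=-22820/5799 c=0 d=5423/23196
  seg 1: a=-2 b=-6551/5799 c=5423/3866 d=-2249/11598
  seg 2: a=2 b=23789/11598 c=-662/1933 d=194/5799
  seg 3: a=5 b=12557/11598 c=-274/1933 d=-22511/11598
  seg 4: a=4 b=-29132/5799 c=-23059/3866 d=23059/11598
S(17/2) = 7595/30928

Δ: Δ0=-3, Δ1=4/3, Δ2=3/2, Δ3=-1, Δ4=-9
row 1: diag=10, rhs=26; c'=3/10, d'=13/5
row 2: denom=10−3·3/10=91/10; d'=(1−3·13/5)/(91/10)=-68/91
row 3: denom=6−2·20/91=506/91; d'=(-15−2·-68/91)/(506/91)=-1229/506
row 4: denom=4−1·91/506=1933/506; d'=(-48−1·-1229/506)/(1933/506)=-23059/1933
back: M4=-23059/1933
back: M3=-1229/506−91/506·-23059/1933=-548/1933
back: M2=-68/91−20/91·-548/1933=-1324/1933
back: M1=13/5−3/10·-1324/1933=5423/1933
M: M0=0, M1=5423/1933, M2=-1324/1933, M3=-548/1933, M4=-23059/1933, M5=0
seg 0: a=4, c=M0/2=0, d=(M1−M0)/(6·2)=5423/23196, b=Δ0−h0·(2M0+M1)/6=-22820/5799
seg 1: a=-2, c=M1/2=5423/3866, d=(M2−M1)/(6·3)=-2249/11598, b=Δ1−h1·(2M1+M2)/6=-6551/5799
seg 2: a=2, c=M2/2=-662/1933, d=(M3−M2)/(6·2)=194/5799, b=Δ2−h2·(2M2+M3)/6=23789/11598
seg 3: a=5, c=M3/2=-274/1933, d=(M4−M3)/(6·1)=-22511/11598, b=Δ3−h3·(2M3+M4)/6=12557/11598
seg 4: a=4, c=M4/2=-23059/3866, d=(M5−M4)/(6·1)=23059/11598, b=Δ4−h4·(2M4+M5)/6=-29132/5799
t_q=17/2 → seg 4, τ=1/2; S=4+-29132/5799·τ+-23059/3866·τ²+23059/11598·τ³=7595/30928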